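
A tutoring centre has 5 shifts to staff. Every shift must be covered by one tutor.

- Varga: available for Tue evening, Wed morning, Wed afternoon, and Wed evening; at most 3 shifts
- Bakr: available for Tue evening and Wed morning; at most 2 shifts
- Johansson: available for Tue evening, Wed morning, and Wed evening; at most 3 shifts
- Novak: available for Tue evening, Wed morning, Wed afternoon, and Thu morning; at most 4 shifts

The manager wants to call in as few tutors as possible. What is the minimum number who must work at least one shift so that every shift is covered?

2

5 slots to fill and no one can take more than 4, so at least ⌈5/4⌉ = 2 tutors are needed.
Varga and Novak alone can cover everything: Tue evening→Varga, Wed morning→Varga, Wed afternoon→Novak, Wed evening→Varga, Thu morning→Novak.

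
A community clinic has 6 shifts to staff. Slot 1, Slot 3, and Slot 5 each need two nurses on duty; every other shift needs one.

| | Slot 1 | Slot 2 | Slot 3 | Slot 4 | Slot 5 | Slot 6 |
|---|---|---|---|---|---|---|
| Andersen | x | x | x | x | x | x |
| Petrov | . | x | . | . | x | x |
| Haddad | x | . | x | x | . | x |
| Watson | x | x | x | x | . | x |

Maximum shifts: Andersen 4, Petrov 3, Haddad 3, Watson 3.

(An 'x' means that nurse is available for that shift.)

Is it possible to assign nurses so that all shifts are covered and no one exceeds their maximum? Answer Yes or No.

Slot 5 can only be covered by Andersen and Petrov, so that assignment is forced.
One valid schedule: Slot 1→Andersen+Haddad, Slot 2→Andersen, Slot 3→Andersen+Haddad, Slot 4→Haddad, Slot 5→Andersen+Petrov, Slot 6→Petrov.
Loads: Andersen 4/4, Petrov 2/3, Haddad 3/3, Watson 0/3 — all within limits.

Yes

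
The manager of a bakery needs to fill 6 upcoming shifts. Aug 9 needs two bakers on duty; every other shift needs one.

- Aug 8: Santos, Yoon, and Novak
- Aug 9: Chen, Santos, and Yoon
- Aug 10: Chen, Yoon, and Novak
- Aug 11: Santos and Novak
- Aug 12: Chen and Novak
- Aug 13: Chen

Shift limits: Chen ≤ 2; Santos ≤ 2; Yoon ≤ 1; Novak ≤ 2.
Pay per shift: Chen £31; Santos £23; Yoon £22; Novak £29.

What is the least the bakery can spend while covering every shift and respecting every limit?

£188

Aug 13 can only be covered by Chen, so that assignment is forced.
Picking the cheapest available baker for each shift independently would cost £172, but that ignores the shift limits.
An optimal schedule: Aug 8→Novak, Aug 9→Santos+Yoon, Aug 10→Novak, Aug 11→Santos, Aug 12→Chen, Aug 13→Chen.
Total: 29 + 23 + 22 + 29 + 23 + 31 + 31 = £188.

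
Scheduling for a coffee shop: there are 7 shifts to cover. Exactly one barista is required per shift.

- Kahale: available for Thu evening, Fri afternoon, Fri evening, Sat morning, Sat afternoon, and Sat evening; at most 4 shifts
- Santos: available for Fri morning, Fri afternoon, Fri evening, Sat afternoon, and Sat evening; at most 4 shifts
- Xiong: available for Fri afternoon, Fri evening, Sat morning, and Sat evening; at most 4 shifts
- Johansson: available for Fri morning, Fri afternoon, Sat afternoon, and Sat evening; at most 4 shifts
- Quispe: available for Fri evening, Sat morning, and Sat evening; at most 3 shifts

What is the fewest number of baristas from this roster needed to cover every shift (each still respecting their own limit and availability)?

7 slots to fill and no one can take more than 4, so at least ⌈7/4⌉ = 2 baristas are needed.
Kahale and Santos alone can cover everything: Thu evening→Kahale, Fri morning→Santos, Fri afternoon→Kahale, Fri evening→Kahale, Sat morning→Kahale, Sat afternoon→Santos, Sat evening→Santos.

2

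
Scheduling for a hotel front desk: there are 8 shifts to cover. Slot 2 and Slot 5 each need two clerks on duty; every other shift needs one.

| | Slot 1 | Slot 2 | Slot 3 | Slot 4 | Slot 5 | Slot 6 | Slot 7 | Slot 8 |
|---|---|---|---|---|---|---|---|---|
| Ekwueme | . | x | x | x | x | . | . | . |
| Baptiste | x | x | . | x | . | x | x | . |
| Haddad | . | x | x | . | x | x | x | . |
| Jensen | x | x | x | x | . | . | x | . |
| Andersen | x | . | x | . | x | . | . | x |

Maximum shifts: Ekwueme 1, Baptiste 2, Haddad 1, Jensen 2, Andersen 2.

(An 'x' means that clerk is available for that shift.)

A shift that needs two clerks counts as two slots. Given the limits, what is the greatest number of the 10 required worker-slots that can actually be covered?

8

Total capacity across all clerks is 1+2+1+2+2 = 8, and 10 slots are needed, so at most 8 can be filled.
An assignment achieving 8: Slot 1→Baptiste, Slot 2→Jensen, Slot 4→Ekwueme, Slot 5→Haddad+Andersen, Slot 6→Baptiste, Slot 7→Jensen, Slot 8→Andersen.
Loads: Ekwueme 1/1, Baptiste 2/2, Haddad 1/1, Jensen 2/2, Andersen 2/2.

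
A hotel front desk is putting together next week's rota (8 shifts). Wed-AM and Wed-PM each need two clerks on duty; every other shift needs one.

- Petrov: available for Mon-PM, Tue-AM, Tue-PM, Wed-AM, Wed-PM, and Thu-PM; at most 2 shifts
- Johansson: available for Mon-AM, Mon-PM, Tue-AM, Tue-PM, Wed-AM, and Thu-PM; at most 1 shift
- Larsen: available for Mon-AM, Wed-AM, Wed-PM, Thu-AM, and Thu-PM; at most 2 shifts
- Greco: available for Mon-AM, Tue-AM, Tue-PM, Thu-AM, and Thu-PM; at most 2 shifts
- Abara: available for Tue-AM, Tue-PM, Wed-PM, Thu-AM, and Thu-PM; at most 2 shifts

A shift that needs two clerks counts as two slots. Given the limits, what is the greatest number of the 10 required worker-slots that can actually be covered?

Total capacity across all clerks is 2+1+2+2+2 = 9, and 10 slots are needed, so at most 9 can be filled.
An assignment achieving 9: Mon-AM→Johansson, Mon-PM→Petrov, Tue-AM→Greco, Tue-PM→Abara, Wed-AM→Petrov+Larsen, Wed-PM→Larsen+Abara, Thu-AM→Greco.
Loads: Petrov 2/2, Johansson 1/1, Larsen 2/2, Greco 2/2, Abara 2/2.

9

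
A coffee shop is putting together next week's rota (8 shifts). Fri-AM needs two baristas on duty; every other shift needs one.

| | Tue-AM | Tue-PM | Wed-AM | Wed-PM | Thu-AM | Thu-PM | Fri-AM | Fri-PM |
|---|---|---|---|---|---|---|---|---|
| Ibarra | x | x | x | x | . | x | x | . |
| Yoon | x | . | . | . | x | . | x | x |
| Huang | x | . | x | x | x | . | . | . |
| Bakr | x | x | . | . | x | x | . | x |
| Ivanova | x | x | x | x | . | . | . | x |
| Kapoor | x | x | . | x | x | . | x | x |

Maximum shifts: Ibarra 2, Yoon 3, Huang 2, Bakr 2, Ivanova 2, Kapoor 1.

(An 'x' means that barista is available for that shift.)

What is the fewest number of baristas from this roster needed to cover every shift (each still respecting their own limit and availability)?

4

9 slots to fill and no one can take more than 3, so at least ⌈9/3⌉ = 3 baristas are needed.
Any 3 baristas together have capacity at most 3+2+2 = 7 < 9 slots, so 3 can never suffice.
Ibarra, Yoon, Huang, and Bakr alone can cover everything: Tue-AM→Bakr, Tue-PM→Ibarra, Wed-AM→Huang, Wed-PM→Huang, Thu-AM→Yoon, Thu-PM→Bakr, Fri-AM→Ibarra+Yoon, Fri-PM→Yoon.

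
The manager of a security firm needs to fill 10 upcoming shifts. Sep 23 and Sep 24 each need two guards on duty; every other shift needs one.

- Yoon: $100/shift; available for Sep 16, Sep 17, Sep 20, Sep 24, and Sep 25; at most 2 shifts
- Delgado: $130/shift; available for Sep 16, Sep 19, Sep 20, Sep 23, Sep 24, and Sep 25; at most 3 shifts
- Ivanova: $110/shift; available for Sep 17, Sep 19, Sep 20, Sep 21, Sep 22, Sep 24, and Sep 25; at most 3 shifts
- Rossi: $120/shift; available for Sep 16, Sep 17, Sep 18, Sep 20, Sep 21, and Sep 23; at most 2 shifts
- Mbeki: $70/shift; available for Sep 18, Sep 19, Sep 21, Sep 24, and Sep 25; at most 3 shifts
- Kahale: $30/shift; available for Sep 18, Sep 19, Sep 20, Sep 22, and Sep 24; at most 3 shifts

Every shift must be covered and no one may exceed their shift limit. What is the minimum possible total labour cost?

Sep 23 can only be covered by Delgado and Rossi, so that assignment is forced.
Picking the cheapest available guard for each shift independently would cost $810, but that ignores the shift limits.
An optimal schedule: Sep 16→Yoon, Sep 17→Yoon, Sep 18→Kahale, Sep 19→Kahale, Sep 20→Ivanova, Sep 21→Mbeki, Sep 22→Kahale, Sep 23→Rossi+Delgado, Sep 24→Mbeki+Ivanova, Sep 25→Mbeki.
Total: 100 + 100 + 30 + 30 + 110 + 70 + 30 + 120 + 130 + 70 + 110 + 70 = $970.

$970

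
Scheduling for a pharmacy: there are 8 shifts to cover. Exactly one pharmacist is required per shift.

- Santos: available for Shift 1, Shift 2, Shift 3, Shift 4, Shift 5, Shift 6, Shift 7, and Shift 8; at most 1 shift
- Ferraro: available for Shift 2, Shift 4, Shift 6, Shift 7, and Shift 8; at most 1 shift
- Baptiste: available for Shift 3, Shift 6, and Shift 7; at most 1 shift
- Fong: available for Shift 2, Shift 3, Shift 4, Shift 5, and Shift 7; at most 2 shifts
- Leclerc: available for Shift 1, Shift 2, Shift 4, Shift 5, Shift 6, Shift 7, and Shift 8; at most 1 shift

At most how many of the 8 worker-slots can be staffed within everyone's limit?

6

Total capacity across all pharmacists is 1+1+1+2+1 = 6, and 8 slots are needed, so at most 6 can be filled.
An assignment achieving 6: Shift 1→Santos, Shift 2→Fong, Shift 3→Baptiste, Shift 4→Leclerc, Shift 5→Fong, Shift 8→Ferraro.
Loads: Santos 1/1, Ferraro 1/1, Baptiste 1/1, Fong 2/2, Leclerc 1/1.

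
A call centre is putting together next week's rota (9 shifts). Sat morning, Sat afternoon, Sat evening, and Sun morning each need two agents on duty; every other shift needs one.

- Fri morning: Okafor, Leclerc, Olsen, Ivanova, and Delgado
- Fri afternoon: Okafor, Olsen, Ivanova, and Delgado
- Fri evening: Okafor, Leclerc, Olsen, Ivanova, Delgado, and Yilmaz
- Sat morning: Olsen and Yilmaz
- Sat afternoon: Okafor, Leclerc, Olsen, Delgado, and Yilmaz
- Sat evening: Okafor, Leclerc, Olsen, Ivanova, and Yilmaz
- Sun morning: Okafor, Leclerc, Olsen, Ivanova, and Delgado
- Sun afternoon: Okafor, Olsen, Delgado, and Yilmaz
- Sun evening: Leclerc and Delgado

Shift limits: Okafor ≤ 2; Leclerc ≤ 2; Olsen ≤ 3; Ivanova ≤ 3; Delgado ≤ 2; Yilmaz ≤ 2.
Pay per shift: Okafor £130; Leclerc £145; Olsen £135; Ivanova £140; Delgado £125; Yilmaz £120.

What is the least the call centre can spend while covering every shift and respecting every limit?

Sat morning can only be covered by Olsen and Yilmaz, so that assignment is forced.
Picking the cheapest available agent for each shift independently would cost £1620, but that ignores the shift limits.
An optimal schedule: Fri morning→Okafor, Fri afternoon→Delgado, Fri evening→Ivanova, Sat morning→Yilmaz+Olsen, Sat afternoon→Okafor+Olsen, Sat evening→Olsen+Ivanova, Sun morning→Ivanova+Leclerc, Sun afternoon→Yilmaz, Sun evening→Delgado.
Total: 130 + 125 + 140 + 120 + 135 + 130 + 135 + 135 + 140 + 140 + 145 + 120 + 125 = £1720.

£1720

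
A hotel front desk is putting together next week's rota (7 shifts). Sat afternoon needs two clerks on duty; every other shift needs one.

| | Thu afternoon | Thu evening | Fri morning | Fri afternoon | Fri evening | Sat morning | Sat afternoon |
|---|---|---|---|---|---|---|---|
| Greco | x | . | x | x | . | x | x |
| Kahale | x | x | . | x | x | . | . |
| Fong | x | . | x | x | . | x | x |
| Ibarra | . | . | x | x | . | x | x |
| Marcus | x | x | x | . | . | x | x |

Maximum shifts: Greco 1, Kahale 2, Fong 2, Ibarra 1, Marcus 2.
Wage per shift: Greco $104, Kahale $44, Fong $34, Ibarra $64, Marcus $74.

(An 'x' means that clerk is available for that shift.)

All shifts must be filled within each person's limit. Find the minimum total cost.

Fri evening can only be covered by Kahale, so that assignment is forced.
Picking the cheapest available clerk for each shift independently would cost $322, but that ignores the shift limits.
An optimal schedule: Thu afternoon→Greco, Thu evening→Kahale, Fri morning→Fong, Fri afternoon→Fong, Fri evening→Kahale, Sat morning→Marcus, Sat afternoon→Ibarra+Marcus.
Total: 104 + 44 + 34 + 34 + 44 + 74 + 64 + 74 = $472.

$472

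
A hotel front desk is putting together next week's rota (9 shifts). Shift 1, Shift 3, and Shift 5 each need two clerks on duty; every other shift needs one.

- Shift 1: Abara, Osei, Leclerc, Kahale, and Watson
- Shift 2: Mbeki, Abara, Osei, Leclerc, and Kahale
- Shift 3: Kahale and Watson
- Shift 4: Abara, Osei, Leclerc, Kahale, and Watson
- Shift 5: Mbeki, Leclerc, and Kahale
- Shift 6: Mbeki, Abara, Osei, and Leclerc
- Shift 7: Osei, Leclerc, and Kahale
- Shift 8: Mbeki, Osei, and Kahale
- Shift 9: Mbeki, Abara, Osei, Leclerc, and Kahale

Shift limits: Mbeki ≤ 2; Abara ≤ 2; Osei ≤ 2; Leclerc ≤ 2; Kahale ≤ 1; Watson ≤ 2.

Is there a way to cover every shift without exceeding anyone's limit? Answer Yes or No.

No

Total capacity is 2+2+2+2+1+2 = 11 but 12 worker-slots are needed — infeasible.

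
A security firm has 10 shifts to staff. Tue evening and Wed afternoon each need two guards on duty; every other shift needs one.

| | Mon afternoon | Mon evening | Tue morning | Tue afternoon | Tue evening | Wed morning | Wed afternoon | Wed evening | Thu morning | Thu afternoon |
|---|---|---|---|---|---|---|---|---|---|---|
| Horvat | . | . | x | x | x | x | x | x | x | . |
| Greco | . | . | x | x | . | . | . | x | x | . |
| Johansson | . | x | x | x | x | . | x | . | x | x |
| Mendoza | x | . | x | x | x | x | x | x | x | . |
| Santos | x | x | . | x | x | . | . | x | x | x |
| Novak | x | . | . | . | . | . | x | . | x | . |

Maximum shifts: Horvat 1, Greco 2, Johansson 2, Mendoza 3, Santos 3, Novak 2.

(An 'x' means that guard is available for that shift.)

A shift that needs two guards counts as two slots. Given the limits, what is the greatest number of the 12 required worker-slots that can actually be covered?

12

Total capacity across all guards is 1+2+2+3+3+2 = 13, and 12 slots are needed, so at most 12 can be filled.
An assignment achieving 12: Mon afternoon→Mendoza, Mon evening→Johansson, Tue morning→Greco, Tue afternoon→Santos, Tue evening→Mendoza+Santos, Wed morning→Horvat, Wed afternoon→Mendoza+Novak, Wed evening→Greco, Thu morning→Santos, Thu afternoon→Johansson.
Loads: Horvat 1/1, Greco 2/2, Johansson 2/2, Mendoza 3/3, Santos 3/3, Novak 1/2.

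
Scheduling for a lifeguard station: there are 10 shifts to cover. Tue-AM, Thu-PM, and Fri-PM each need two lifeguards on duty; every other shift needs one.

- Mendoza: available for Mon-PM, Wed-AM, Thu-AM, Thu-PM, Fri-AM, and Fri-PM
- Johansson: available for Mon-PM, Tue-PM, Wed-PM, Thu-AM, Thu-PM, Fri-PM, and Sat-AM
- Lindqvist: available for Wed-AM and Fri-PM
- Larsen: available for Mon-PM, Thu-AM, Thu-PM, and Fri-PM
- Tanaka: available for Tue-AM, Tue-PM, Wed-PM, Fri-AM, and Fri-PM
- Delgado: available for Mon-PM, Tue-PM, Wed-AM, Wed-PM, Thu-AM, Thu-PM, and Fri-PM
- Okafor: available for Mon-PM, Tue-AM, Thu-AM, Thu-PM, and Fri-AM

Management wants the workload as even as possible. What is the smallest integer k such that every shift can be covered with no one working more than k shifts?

With 7 lifeguards and 13 worker-slots to fill, someone must work at least ⌈13/7⌉ = 2 shifts, so k ≥ 2.
k = 2 works: Mon-PM→Larsen, Tue-AM→Tanaka+Okafor, Tue-PM→Johansson, Wed-AM→Mendoza, Wed-PM→Tanaka, Thu-AM→Larsen, Thu-PM→Delgado+Okafor, Fri-AM→Mendoza, Fri-PM→Lindqvist+Delgado, Sat-AM→Johansson.
Loads: Mendoza 2, Johansson 2, Lindqvist 1, Larsen 2, Tanaka 2, Delgado 2, Okafor 2 — all ≤ 2.

2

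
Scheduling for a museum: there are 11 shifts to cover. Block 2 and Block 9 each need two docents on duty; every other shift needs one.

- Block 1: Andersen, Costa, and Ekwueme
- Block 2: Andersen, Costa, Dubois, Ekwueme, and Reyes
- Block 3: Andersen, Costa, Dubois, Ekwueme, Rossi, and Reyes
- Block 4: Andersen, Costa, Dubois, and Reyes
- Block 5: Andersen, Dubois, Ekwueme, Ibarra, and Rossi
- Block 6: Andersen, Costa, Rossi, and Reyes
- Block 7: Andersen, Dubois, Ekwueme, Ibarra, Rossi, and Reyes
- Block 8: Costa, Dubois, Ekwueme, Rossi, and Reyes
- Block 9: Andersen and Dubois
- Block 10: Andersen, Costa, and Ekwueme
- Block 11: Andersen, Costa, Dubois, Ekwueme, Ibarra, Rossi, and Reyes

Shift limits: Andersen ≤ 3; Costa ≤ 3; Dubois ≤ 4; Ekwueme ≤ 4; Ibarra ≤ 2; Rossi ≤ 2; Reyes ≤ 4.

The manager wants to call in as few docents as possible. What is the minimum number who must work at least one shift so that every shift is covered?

13 slots to fill and no one can take more than 4, so at least ⌈13/4⌉ = 4 docents are needed.
Andersen, Costa, Dubois, and Ekwueme alone can cover everything: Block 1→Andersen, Block 2→Dubois+Ekwueme, Block 3→Ekwueme, Block 4→Costa, Block 5→Dubois, Block 6→Andersen, Block 7→Dubois, Block 8→Costa, Block 9→Andersen+Dubois, Block 10→Costa, Block 11→Ekwueme.

4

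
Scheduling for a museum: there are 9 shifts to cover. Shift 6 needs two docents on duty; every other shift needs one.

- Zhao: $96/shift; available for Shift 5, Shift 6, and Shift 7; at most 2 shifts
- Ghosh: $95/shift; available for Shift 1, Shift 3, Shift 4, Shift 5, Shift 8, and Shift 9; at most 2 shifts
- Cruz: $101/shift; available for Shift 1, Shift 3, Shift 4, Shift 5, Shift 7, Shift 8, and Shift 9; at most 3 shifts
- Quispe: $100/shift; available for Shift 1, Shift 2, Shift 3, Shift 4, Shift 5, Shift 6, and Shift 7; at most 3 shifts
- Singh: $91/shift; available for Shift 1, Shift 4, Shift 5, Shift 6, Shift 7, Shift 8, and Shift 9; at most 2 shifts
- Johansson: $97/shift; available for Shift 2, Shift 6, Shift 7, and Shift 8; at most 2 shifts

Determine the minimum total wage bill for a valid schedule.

Picking the cheapest available docent for each shift independently would cost $925, but that ignores the shift limits.
An optimal schedule: Shift 1→Singh, Shift 2→Johansson, Shift 3→Ghosh, Shift 4→Ghosh, Shift 5→Zhao, Shift 6→Zhao+Quispe, Shift 7→Quispe, Shift 8→Johansson, Shift 9→Singh.
Total: 91 + 97 + 95 + 95 + 96 + 96 + 100 + 100 + 97 + 91 = $958.

$958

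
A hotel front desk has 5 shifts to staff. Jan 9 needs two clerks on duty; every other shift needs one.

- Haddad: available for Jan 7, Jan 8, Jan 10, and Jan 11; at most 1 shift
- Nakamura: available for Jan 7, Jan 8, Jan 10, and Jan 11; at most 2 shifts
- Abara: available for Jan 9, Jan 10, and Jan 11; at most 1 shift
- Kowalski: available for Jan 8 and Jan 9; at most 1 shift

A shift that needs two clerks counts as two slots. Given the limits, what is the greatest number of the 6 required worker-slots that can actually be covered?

5

Total capacity across all clerks is 1+2+1+1 = 5, and 6 slots are needed, so at most 5 can be filled.
An assignment achieving 5: Jan 7→Haddad, Jan 8→Nakamura, Jan 9→Abara+Kowalski, Jan 10→Nakamura.
Loads: Haddad 1/1, Nakamura 2/2, Abara 1/1, Kowalski 1/1.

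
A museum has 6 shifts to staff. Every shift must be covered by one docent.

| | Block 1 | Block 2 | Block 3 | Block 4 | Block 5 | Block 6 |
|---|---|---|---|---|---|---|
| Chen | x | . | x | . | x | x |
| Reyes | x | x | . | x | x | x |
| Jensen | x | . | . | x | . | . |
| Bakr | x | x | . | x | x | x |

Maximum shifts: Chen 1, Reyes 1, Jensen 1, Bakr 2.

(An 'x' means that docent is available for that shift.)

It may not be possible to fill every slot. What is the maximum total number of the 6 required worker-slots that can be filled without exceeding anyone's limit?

Total capacity across all docents is 1+1+1+2 = 5, and 6 slots are needed, so at most 5 can be filled.
An assignment achieving 5: Block 2→Reyes, Block 3→Chen, Block 4→Jensen, Block 5→Bakr, Block 6→Bakr.
Loads: Chen 1/1, Reyes 1/1, Jensen 1/1, Bakr 2/2.

5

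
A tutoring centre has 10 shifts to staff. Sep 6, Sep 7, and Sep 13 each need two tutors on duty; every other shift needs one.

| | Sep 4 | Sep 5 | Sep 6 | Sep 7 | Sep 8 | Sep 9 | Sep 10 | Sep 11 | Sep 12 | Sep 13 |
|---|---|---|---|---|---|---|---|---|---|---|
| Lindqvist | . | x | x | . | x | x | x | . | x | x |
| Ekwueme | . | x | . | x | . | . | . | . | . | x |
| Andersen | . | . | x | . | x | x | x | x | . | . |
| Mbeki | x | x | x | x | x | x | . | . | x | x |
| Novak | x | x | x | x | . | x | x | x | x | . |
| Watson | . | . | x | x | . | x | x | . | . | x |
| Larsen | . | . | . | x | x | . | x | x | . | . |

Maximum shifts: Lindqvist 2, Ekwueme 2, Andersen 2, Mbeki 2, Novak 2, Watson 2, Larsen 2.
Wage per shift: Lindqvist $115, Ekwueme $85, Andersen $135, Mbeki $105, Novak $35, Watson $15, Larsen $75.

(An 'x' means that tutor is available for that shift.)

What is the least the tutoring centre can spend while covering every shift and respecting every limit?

Picking the cheapest available tutor for each shift independently would cost $445, but that ignores the shift limits.
An optimal schedule: Sep 4→Novak, Sep 5→Ekwueme, Sep 6→Lindqvist+Andersen, Sep 7→Larsen+Mbeki, Sep 8→Larsen, Sep 9→Watson, Sep 10→Watson, Sep 11→Novak, Sep 12→Mbeki, Sep 13→Ekwueme+Lindqvist.
Total: 35 + 85 + 115 + 135 + 75 + 105 + 75 + 15 + 15 + 35 + 105 + 85 + 115 = $995.

$995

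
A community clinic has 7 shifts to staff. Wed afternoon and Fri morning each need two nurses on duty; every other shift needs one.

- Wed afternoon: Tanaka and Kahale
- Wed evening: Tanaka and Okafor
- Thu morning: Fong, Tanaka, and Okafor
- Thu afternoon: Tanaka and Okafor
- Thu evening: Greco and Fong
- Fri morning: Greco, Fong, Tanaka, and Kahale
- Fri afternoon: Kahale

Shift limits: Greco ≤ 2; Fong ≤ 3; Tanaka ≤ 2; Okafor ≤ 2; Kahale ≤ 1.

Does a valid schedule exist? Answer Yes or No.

No

Total capacity is 10 and 9 slots are needed, so capacity alone doesn't rule it out.
Shifts {Wed afternoon, Fri afternoon} need 3 worker-slots in total, but the nurses available for any of those shifts (Tanaka and Kahale) can supply at most 2 among them. So no valid schedule exists.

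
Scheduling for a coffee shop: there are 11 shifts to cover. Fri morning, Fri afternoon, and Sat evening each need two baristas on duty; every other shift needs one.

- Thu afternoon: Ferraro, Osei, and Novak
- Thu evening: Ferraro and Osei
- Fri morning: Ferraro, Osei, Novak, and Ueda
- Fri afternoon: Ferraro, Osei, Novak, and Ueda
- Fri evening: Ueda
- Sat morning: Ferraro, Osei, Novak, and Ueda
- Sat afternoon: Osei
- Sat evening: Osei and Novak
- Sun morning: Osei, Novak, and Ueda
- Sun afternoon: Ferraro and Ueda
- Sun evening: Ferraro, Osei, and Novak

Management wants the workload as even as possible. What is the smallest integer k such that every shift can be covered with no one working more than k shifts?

4

With 4 baristas and 14 worker-slots to fill, someone must work at least ⌈14/4⌉ = 4 shifts, so k ≥ 4.
k = 4 works: Thu afternoon→Ferraro, Thu evening→Ferraro, Fri morning→Novak+Ueda, Fri afternoon→Novak+Ueda, Fri evening→Ueda, Sat morning→Osei, Sat afternoon→Osei, Sat evening→Osei+Novak, Sun morning→Osei, Sun afternoon→Ferraro, Sun evening→Ferraro.
Loads: Ferraro 4, Osei 4, Novak 3, Ueda 3 — all ≤ 4.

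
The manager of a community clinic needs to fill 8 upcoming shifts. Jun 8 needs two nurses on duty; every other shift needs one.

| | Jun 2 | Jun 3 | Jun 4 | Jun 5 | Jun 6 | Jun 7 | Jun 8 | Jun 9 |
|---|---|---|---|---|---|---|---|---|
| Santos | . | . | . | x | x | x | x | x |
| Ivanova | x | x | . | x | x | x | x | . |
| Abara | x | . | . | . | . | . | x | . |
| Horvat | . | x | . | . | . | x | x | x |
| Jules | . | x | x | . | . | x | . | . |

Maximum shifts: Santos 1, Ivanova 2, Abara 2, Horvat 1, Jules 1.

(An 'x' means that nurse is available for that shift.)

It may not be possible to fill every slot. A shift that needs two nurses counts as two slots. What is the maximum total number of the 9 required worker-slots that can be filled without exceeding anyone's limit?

7

Total capacity across all nurses is 1+2+2+1+1 = 7, and 9 slots are needed, so at most 7 can be filled.
An assignment achieving 7: Jun 2→Abara, Jun 3→Ivanova, Jun 4→Jules, Jun 5→Santos, Jun 6→Ivanova, Jun 8→Abara, Jun 9→Horvat.
Loads: Santos 1/1, Ivanova 2/2, Abara 2/2, Horvat 1/1, Jules 1/1.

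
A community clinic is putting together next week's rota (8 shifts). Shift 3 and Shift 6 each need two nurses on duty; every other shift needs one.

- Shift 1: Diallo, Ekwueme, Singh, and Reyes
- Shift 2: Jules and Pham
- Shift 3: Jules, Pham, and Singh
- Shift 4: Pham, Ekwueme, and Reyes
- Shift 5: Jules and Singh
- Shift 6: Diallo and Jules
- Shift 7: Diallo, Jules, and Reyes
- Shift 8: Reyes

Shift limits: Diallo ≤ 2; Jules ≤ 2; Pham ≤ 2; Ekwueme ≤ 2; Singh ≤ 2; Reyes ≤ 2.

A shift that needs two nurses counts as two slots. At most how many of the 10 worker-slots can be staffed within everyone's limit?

10

Total capacity across all nurses is 2+2+2+2+2+2 = 12, and 10 slots are needed, so at most 10 can be filled.
An assignment achieving 10: Shift 1→Ekwueme, Shift 2→Jules, Shift 3→Pham+Singh, Shift 4→Pham, Shift 5→Singh, Shift 6→Diallo+Jules, Shift 7→Diallo, Shift 8→Reyes.
Loads: Diallo 2/2, Jules 2/2, Pham 2/2, Ekwueme 1/2, Singh 2/2, Reyes 1/2.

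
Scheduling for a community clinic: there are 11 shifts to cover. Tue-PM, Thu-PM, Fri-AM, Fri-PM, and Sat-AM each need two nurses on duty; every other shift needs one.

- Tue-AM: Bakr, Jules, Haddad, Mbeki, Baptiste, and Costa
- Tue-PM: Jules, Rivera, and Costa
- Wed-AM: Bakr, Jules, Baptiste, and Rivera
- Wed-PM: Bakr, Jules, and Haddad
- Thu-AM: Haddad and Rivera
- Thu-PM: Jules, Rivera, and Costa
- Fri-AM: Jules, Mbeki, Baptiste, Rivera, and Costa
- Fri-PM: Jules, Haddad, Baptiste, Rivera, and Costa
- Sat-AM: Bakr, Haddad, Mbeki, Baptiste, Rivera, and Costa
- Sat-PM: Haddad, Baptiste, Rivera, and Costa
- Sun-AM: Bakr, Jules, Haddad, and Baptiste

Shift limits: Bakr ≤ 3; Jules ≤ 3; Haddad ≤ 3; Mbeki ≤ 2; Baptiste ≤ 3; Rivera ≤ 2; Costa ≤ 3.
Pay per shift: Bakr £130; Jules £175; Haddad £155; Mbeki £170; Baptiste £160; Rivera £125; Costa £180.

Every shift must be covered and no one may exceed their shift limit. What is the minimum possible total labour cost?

Picking the cheapest available nurse for each shift independently would cost £2185, but that ignores the shift limits.
An optimal schedule: Tue-AM→Jules, Tue-PM→Jules+Rivera, Wed-AM→Bakr, Wed-PM→Bakr, Thu-AM→Haddad, Thu-PM→Jules+Rivera, Fri-AM→Mbeki+Baptiste, Fri-PM→Haddad+Baptiste, Sat-AM→Mbeki+Baptiste, Sat-PM→Haddad, Sun-AM→Bakr.
Total: 175 + 175 + 125 + 130 + 130 + 155 + 175 + 125 + 170 + 160 + 155 + 160 + 170 + 160 + 155 + 130 = £2450.

£2450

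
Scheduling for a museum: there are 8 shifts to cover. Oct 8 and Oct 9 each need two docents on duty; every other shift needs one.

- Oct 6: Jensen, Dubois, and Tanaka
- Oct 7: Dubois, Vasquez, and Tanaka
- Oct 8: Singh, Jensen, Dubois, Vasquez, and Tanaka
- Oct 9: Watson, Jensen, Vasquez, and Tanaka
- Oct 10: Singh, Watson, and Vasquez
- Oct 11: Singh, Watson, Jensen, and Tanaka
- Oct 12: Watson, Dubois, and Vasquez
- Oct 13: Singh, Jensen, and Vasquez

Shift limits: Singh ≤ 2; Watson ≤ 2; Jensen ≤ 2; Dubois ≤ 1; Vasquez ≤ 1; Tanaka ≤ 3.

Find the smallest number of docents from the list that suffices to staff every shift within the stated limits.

5

10 slots to fill and no one can take more than 3, so at least ⌈10/3⌉ = 4 docents are needed.
Any 4 docents together have capacity at most 3+2+2+2 = 9 < 10 slots, so 4 can never suffice.
Singh, Watson, Jensen, Dubois, and Tanaka alone can cover everything: Oct 6→Jensen, Oct 7→Dubois, Oct 8→Jensen+Tanaka, Oct 9→Watson+Tanaka, Oct 10→Singh, Oct 11→Tanaka, Oct 12→Watson, Oct 13→Singh.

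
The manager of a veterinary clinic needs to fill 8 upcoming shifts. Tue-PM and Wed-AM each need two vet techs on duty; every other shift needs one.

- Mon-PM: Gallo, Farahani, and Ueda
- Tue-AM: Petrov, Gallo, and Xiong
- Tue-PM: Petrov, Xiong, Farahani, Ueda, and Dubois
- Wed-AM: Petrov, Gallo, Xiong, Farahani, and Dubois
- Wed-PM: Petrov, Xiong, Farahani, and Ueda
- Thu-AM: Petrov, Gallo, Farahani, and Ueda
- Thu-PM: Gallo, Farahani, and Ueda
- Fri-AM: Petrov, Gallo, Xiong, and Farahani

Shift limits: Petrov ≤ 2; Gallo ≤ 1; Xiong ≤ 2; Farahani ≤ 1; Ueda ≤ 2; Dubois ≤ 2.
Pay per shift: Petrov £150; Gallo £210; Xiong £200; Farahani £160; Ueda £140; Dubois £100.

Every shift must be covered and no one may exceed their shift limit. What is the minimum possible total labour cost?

£1550

Picking the cheapest available vet tech for each shift independently would cost £1350, but that ignores the shift limits.
An optimal schedule: Mon-PM→Gallo, Tue-AM→Petrov, Tue-PM→Ueda+Dubois, Wed-AM→Xiong+Dubois, Wed-PM→Petrov, Thu-AM→Ueda, Thu-PM→Farahani, Fri-AM→Xiong.
Total: 210 + 150 + 140 + 100 + 200 + 100 + 150 + 140 + 160 + 200 = £1550.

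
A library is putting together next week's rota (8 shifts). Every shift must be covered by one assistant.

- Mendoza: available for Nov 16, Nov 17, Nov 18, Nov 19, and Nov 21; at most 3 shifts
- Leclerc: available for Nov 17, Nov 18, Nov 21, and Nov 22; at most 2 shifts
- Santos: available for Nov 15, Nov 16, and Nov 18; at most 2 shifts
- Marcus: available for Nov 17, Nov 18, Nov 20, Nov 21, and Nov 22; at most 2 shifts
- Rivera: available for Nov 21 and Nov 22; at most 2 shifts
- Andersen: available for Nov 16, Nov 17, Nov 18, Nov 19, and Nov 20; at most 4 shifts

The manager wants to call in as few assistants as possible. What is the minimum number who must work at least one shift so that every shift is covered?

3

8 slots to fill and no one can take more than 4, so at least ⌈8/4⌉ = 2 assistants are needed.
Any 2 assistants together have capacity at most 4+3 = 7 < 8 slots, so 2 can never suffice.
Leclerc, Santos, and Andersen alone can cover everything: Nov 15→Santos, Nov 16→Santos, Nov 17→Andersen, Nov 18→Andersen, Nov 19→Andersen, Nov 20→Andersen, Nov 21→Leclerc, Nov 22→Leclerc.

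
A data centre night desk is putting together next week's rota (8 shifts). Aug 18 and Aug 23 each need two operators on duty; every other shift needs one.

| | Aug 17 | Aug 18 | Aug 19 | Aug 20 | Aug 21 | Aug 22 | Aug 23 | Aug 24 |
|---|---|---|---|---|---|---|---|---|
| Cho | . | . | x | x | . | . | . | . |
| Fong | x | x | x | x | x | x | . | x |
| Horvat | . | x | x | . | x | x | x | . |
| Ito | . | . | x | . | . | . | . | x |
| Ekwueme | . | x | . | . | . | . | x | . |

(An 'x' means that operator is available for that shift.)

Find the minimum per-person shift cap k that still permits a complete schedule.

3

With 5 operators and 10 worker-slots to fill, someone must work at least ⌈10/5⌉ = 2 shifts, so k ≥ 2.
k = 2 fails: Shifts {Aug 17, Aug 18, Aug 21, Aug 22, Aug 23} need 7 worker-slots in total, but the operators available for any of those shifts (Fong, Horvat, and Ekwueme) can supply at most 6 among them. So no valid schedule exists.
k = 3 works: Aug 17→Fong, Aug 18→Horvat+Ekwueme, Aug 19→Cho, Aug 20→Cho, Aug 21→Fong, Aug 22→Fong, Aug 23→Horvat+Ekwueme, Aug 24→Ito.
Loads: Cho 2, Fong 3, Horvat 2, Ito 1, Ekwueme 2 — all ≤ 3.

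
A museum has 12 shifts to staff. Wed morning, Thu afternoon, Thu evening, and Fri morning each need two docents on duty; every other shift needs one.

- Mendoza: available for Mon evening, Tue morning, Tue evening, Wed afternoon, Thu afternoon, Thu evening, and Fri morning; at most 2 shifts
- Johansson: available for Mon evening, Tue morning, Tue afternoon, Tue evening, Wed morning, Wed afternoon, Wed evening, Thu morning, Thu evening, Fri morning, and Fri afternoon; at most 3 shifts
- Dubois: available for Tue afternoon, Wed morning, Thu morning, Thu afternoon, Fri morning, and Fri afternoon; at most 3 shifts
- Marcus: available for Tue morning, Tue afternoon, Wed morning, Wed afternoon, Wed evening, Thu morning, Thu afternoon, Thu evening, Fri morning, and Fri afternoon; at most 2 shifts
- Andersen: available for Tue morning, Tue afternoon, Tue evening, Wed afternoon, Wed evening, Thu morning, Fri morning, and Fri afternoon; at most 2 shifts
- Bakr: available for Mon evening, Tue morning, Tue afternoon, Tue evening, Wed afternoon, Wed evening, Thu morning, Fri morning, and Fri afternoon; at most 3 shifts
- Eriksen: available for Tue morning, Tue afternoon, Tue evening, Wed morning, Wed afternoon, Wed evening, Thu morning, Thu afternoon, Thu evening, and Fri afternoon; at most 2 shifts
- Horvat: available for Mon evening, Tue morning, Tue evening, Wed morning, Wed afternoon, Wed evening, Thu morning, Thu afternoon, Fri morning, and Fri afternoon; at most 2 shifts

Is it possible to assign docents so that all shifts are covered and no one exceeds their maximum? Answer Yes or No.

One valid schedule: Mon evening→Mendoza, Tue morning→Marcus, Tue afternoon→Johansson, Tue evening→Mendoza, Wed morning→Dubois+Eriksen, Wed afternoon→Andersen, Wed evening→Johansson, Thu morning→Dubois, Thu afternoon→Eriksen+Horvat, Thu evening→Johansson+Marcus, Fri morning→Andersen+Bakr, Fri afternoon→Dubois.
Loads: Mendoza 2/2, Johansson 3/3, Dubois 3/3, Marcus 2/2, Andersen 2/2, Bakr 1/3, Eriksen 2/2, Horvat 1/2 — all within limits.

Yes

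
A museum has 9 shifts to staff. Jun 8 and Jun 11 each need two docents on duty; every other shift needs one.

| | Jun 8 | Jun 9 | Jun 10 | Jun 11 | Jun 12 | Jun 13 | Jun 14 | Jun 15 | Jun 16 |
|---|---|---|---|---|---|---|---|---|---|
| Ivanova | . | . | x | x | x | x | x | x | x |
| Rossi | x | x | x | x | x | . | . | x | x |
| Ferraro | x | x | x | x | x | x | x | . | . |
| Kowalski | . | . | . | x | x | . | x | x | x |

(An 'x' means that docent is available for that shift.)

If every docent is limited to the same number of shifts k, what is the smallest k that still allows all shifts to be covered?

With 4 docents and 11 worker-slots to fill, someone must work at least ⌈11/4⌉ = 3 shifts, so k ≥ 3.
k = 3 works: Jun 8→Rossi+Ferraro, Jun 9→Rossi, Jun 10→Ivanova, Jun 11→Ferraro+Kowalski, Jun 12→Ferraro, Jun 13→Ivanova, Jun 14→Ivanova, Jun 15→Rossi, Jun 16→Kowalski.
Loads: Ivanova 3, Rossi 3, Ferraro 3, Kowalski 2 — all ≤ 3.

3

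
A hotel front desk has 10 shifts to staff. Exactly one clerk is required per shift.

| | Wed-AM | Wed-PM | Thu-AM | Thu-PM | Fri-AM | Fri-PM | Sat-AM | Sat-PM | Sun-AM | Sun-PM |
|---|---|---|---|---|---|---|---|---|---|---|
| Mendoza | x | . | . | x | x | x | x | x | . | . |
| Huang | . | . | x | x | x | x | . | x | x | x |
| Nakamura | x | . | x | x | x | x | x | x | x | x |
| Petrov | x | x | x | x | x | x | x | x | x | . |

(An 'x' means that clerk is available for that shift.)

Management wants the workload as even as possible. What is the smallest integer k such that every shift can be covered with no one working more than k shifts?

With 4 clerks and 10 worker-slots to fill, someone must work at least ⌈10/4⌉ = 3 shifts, so k ≥ 3.
k = 3 works: Wed-AM→Mendoza, Wed-PM→Petrov, Thu-AM→Huang, Thu-PM→Mendoza, Fri-AM→Nakamura, Fri-PM→Nakamura, Sat-AM→Mendoza, Sat-PM→Nakamura, Sun-AM→Huang, Sun-PM→Huang.
Loads: Mendoza 3, Huang 3, Nakamura 3, Petrov 1 — all ≤ 3.

3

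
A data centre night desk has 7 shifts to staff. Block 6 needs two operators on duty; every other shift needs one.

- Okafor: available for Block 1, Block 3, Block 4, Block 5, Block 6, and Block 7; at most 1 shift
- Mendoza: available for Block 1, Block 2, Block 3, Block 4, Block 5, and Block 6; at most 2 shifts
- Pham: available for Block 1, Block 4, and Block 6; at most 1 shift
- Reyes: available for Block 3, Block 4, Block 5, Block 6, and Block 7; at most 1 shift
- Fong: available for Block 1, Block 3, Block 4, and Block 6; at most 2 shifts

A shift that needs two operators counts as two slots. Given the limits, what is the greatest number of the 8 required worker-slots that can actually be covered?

7

Total capacity across all operators is 1+2+1+1+2 = 7, and 8 slots are needed, so at most 7 can be filled.
An assignment achieving 7: Block 1→Pham, Block 2→Mendoza, Block 3→Reyes, Block 4→Fong, Block 5→Mendoza, Block 6→Fong, Block 7→Okafor.
Loads: Okafor 1/1, Mendoza 2/2, Pham 1/1, Reyes 1/1, Fong 2/2.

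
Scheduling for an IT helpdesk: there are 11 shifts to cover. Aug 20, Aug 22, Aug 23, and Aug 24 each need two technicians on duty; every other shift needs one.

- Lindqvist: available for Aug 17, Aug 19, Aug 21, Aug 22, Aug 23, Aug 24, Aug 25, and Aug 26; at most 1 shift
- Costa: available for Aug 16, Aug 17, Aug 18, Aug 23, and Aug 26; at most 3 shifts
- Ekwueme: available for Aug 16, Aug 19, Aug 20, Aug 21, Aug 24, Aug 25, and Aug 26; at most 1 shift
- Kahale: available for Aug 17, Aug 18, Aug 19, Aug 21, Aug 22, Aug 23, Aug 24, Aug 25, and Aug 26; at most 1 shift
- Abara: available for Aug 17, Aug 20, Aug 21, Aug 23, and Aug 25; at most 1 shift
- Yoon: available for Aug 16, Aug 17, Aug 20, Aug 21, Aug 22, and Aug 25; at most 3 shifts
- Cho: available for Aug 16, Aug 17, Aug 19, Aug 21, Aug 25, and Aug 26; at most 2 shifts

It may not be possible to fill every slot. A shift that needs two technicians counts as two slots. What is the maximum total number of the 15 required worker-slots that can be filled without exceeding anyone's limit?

12

Total capacity across all technicians is 1+3+1+1+1+3+2 = 12, and 15 slots are needed, so at most 12 can be filled.
An assignment achieving 12: Aug 16→Costa, Aug 17→Yoon, Aug 18→Costa, Aug 19→Cho, Aug 20→Ekwueme+Abara, Aug 21→Yoon, Aug 22→Lindqvist+Kahale, Aug 23→Costa, Aug 25→Yoon, Aug 26→Cho.
Loads: Lindqvist 1/1, Costa 3/3, Ekwueme 1/1, Kahale 1/1, Abara 1/1, Yoon 3/3, Cho 2/2.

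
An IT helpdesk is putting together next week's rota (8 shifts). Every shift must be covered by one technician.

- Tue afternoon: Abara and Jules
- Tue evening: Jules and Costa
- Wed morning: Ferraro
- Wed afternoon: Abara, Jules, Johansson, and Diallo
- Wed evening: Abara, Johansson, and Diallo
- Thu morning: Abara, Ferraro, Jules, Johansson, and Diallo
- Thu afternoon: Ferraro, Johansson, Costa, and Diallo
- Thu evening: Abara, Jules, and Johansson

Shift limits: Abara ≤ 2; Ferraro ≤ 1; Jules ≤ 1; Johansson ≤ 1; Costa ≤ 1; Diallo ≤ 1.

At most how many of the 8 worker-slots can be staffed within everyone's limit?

Total capacity across all technicians is 2+1+1+1+1+1 = 7, and 8 slots are needed, so at most 7 can be filled.
An assignment achieving 7: Tue afternoon→Abara, Tue evening→Jules, Wed morning→Ferraro, Wed afternoon→Diallo, Wed evening→Abara, Thu afternoon→Costa, Thu evening→Johansson.
Loads: Abara 2/2, Ferraro 1/1, Jules 1/1, Johansson 1/1, Costa 1/1, Diallo 1/1.

7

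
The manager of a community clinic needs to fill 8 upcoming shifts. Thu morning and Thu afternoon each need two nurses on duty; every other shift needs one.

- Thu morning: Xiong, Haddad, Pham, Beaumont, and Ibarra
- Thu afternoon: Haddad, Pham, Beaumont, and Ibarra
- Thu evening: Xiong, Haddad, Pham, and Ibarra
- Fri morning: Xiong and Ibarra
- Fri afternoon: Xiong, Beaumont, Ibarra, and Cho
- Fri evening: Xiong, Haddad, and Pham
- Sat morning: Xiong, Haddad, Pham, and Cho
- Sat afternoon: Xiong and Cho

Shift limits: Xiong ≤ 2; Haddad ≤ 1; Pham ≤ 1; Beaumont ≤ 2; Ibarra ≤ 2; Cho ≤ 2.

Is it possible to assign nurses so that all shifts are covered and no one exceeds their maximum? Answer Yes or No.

Yes

One valid schedule: Thu morning→Beaumont+Ibarra, Thu afternoon→Beaumont+Ibarra, Thu evening→Pham, Fri morning→Xiong, Fri afternoon→Cho, Fri evening→Haddad, Sat morning→Cho, Sat afternoon→Xiong.
Loads: Xiong 2/2, Haddad 1/1, Pham 1/1, Beaumont 2/2, Ibarra 2/2, Cho 2/2 — all within limits.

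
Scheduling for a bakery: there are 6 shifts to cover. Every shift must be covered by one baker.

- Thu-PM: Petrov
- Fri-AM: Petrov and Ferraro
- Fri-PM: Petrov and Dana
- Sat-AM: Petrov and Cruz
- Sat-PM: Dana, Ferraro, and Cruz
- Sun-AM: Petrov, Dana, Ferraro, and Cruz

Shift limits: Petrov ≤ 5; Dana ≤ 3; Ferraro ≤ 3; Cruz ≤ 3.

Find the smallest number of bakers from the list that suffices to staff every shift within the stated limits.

2

6 slots to fill and no one can take more than 5, so at least ⌈6/5⌉ = 2 bakers are needed.
Petrov and Dana alone can cover everything: Thu-PM→Petrov, Fri-AM→Petrov, Fri-PM→Petrov, Sat-AM→Petrov, Sat-PM→Dana, Sun-AM→Petrov.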